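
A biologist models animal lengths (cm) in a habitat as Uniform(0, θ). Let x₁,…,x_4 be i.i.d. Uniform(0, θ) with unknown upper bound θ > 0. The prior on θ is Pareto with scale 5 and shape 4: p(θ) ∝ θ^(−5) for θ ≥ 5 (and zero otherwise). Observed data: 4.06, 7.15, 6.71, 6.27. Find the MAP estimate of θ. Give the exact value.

The Uniform(0, θ) likelihood is θ^(−n) for θ ≥ max(xᵢ), zero otherwise. Here max(xᵢ) = 7.15.
Posterior ∝ θ^(−5) · θ^(−4) = θ^(−9) on θ ≥ max(5, 7.15) = 7.15.
This density is strictly decreasing in θ, so the posterior mode lies at the lower boundary of the support.

θ̂_MAP = 7.15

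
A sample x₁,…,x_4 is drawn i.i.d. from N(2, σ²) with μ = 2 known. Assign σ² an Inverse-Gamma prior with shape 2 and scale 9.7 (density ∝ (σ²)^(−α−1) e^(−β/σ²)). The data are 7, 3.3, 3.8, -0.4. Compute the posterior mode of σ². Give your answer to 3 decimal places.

σ̂²_MAP = 5.509

Sum of squared deviations about the known mean: SS = (7−2)² + (3.3−2)² + (3.8−2)² + (-0.4−2)² = 35.69.
The Normal likelihood contributes (σ²)^(−n/2) exp(−SS/(2σ²)), so the posterior is Inverse-Gamma(α + n/2, β + SS/2) = Inverse-Gamma(4, 27.545).
The mode of Inverse-Gamma(a, b) is b/(a+1) = 27.545/5 ≈ 5.509.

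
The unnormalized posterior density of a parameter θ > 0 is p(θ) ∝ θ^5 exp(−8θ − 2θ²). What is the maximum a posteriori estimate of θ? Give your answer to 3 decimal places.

ℓ'(θ) = 5/θ − 8 − 4θ. Setting this to zero and multiplying by θ: 4θ² + 8θ − 5 = 0.
θ = (−8 + √(8² + 4·4·5)) / (2·4) = (−8 + √144) / 8 = (−8 + 12)/8 = 1/2.
ℓ''(θ) = −5/θ² − 4 < 0, confirming a maximum.

θ̂_MAP = 0.500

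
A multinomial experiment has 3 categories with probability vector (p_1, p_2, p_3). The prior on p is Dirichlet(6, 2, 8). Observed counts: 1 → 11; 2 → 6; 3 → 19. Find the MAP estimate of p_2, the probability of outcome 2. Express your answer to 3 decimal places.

The posterior is Dirichlet(αᵢ + nᵢ) = Dirichlet(17, 8, 27).
For a Dirichlet(a₁,…,a_K) with all aᵢ > 1, the mode has j-th component (aⱼ − 1)/(Σaᵢ − K).
Here Σaᵢ = 52 and K = 3, so p_2 = (8 − 1)/(52 − 3) = 7/49 ≈ 0.143.

MAP estimate: 0.143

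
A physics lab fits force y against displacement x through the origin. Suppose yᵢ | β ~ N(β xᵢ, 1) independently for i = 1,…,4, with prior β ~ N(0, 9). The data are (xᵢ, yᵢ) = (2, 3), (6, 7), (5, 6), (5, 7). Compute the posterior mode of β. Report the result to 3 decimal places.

log p(β | y) = −Σ(yᵢ − βxᵢ)²/(2·1) − β²/(2·9) + const.
Setting the derivative to zero: Σxᵢ(yᵢ − βxᵢ)/1 − β/9 = 0, so β = Σxᵢyᵢ / (Σxᵢ² + σ²/τ²).
Σxᵢyᵢ = 2·3 + 6·7 + 5·6 + 5·7 = 113; Σxᵢ² = 90; σ²/τ² = 1/9.
β̂_MAP = 113 / (90 + 1/9) = 113/(811/9) = 1017/811 ≈ 1.254.

β̂_MAP = 1.254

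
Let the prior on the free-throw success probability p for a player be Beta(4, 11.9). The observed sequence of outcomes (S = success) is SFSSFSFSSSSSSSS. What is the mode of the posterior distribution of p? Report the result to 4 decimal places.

Prior: Beta(4, 11.9).
Data: 12 successes in 15 trials (from the sequence). The binomial likelihood contributes p^12(1−p)^3, so the posterior is Beta(4+12, 11.9+3) = Beta(16, 14.9).
For Beta(a, b) with a, b > 1 the mode is (a−1)/(a+b−2) = 15/28.9 ≈ 0.5190.

p̂_MAP = 0.5190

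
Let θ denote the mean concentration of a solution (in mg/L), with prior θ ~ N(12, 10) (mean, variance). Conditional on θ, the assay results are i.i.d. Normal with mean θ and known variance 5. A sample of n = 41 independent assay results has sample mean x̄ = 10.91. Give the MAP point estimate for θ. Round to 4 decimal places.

θ̂_MAP = 10.9231

n = 41, x̄ = 10.91.
For a Normal prior and Normal likelihood with known variance, the posterior is Normal; its mode equals its mean, the precision-weighted average.
Prior precision 1/σ₀² = 1/10 = 0.1; data precision n/σ² = 41/5 = 8.2.
θ̂ = (0.1·12 + 8.2·10.91) / (0.1 + 8.2) = 90.662/8.3 = 45331/4150 ≈ 10.9231.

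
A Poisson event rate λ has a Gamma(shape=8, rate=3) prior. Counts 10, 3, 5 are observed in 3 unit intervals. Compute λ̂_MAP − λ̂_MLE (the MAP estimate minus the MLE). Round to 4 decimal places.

Σxᵢ = 18. Posterior is Gamma(26, 6); MAP = (26−1)/6 = 25/6 ≈ 4.16667.
MLE = x̄ = 18/3 ≈ 6.00000.
Difference = 25/6 − 18/3 = -11/6 ≈ -1.8333.

MAP − MLE = -1.8333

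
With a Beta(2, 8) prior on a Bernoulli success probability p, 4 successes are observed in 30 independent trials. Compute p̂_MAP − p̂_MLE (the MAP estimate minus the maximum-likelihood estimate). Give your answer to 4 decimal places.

Posterior is Beta(6, 34); MAP = (6−1)/(40−2) = 5/38 ≈ 0.13158.
MLE ignores the prior: p̂_MLE = k/n = 4/30 ≈ 0.13333.
Difference = 5/38 − 4/30 = -1/570 ≈ -0.0018.

MAP − MLE = -0.0018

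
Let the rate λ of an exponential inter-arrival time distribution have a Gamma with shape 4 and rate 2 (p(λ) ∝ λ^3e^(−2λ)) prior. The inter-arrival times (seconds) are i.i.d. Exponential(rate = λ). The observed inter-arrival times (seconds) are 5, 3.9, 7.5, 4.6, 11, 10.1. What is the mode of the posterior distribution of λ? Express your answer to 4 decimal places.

The Exponential(rate=λ) likelihood is ∝ λ^n e^(−λΣtᵢ). Here n = 6 and Σtᵢ = 5 + 3.9 + 7.5 + 4.6 + 11 + 10.1 = 42.1.
Posterior ∝ λ^3e^(−2λ) · λ^6e^(−42.1λ) = λ^9e^(−44.1λ), i.e. Gamma(10, 44.1).
Mode = (a−1)/b = 9/44.1 ≈ 0.2041.

λ̂_MAP = 0.2041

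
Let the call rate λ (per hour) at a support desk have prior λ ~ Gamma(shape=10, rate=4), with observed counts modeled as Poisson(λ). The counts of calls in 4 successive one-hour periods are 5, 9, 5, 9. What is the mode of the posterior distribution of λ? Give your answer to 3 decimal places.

λ̂_MAP = 4.625

Σxᵢ = 5+9+5+9 = 28, with n = 4.
Posterior ∝ λ^9e^(−4λ) · λ^28e^(−4λ) = λ^37e^(−8λ), i.e. Gamma(shape=38, rate=8).
The mode of a Gamma(a, b) with a ≥ 1 (shape–rate) is (a−1)/b = 37/8 ≈ 4.625.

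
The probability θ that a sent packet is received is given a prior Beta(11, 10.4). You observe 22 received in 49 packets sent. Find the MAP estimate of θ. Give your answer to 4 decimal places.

Prior: Beta(11, 10.4).
Data: 22 successes in 49 trials. The binomial likelihood contributes θ^22(1−θ)^27, so the posterior is Beta(11+22, 10.4+27) = Beta(33, 37.4).
For Beta(a, b) with a, b > 1 the mode is (a−1)/(a+b−2) = 32/68.4 ≈ 0.4678.

θ̂_MAP = 0.4678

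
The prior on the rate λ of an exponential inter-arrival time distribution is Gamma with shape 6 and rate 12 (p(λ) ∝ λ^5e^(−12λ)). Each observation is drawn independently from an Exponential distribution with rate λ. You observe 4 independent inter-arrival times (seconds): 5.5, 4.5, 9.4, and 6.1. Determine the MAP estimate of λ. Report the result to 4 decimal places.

λ̂_MAP = 0.2400

The Exponential(rate=λ) likelihood is ∝ λ^n e^(−λΣtᵢ). Here n = 4 and Σtᵢ = 5.5 + 4.5 + 9.4 + 6.1 = 25.5.
Posterior ∝ λ^5e^(−12λ) · λ^4e^(−25.5λ) = λ^9e^(−37.5λ), i.e. Gamma(10, 37.5).
Mode = (a−1)/b = 9/37.5 ≈ 0.2400.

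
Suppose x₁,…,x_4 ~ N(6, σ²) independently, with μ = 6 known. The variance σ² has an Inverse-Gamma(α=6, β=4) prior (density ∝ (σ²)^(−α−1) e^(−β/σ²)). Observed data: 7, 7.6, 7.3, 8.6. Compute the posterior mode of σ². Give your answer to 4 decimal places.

σ̂²_MAP = 1.1117

Sum of squared deviations about the known mean: SS = (7−6)² + (7.6−6)² + (7.3−6)² + (8.6−6)² = 12.01.
The Normal likelihood contributes (σ²)^(−n/2) exp(−SS/(2σ²)), so the posterior is Inverse-Gamma(α + n/2, β + SS/2) = Inverse-Gamma(8, 10.005).
The mode of Inverse-Gamma(a, b) is b/(a+1) = 10.005/9 ≈ 1.1117.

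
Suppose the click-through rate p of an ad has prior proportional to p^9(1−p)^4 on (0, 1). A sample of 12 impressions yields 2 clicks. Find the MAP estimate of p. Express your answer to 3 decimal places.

p̂_MAP = 0.440

The prior density ∝ p^9(1−p)^4 is the kernel of Beta(10, 5).
Data: 2 successes in 12 trials. The binomial likelihood contributes p^2(1−p)^10, so the posterior is Beta(10+2, 5+10) = Beta(12, 15).
For Beta(a, b) with a, b > 1 the mode is (a−1)/(a+b−2) = 11/25 ≈ 0.440.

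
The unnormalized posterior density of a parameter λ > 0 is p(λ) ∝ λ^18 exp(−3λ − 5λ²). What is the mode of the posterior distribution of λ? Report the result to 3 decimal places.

λ̂_MAP = 1.200

ℓ'(λ) = 18/λ − 3 − 10λ. Setting this to zero and multiplying by λ: 10λ² + 3λ − 18 = 0.
λ = (−3 + √(3² + 4·10·18)) / (2·10) = (−3 + √729) / 20 = (−3 + 27)/20 = 6/5.
ℓ''(λ) = −18/λ² − 10 < 0, confirming a maximum.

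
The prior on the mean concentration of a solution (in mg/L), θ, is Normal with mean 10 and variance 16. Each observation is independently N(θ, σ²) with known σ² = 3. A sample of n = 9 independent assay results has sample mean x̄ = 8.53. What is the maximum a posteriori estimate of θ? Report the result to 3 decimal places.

n = 9, x̄ = 8.53.
For a Normal prior and Normal likelihood with known variance, the posterior is Normal; its mode equals its mean, the precision-weighted average.
Prior precision 1/σ₀² = 1/16 = 0.0625; data precision n/σ² = 9/3 = 3.
θ̂ = (0.0625·10 + 3·8.53) / (0.0625 + 3) = 26.215/3.0625 = 8.560.

θ̂_MAP = 8.560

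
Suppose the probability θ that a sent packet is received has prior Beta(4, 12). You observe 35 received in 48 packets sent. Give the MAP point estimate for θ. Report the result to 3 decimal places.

θ̂_MAP = 0.613

Prior: Beta(4, 12).
Data: 35 successes in 48 trials. The binomial likelihood contributes θ^35(1−θ)^13, so the posterior is Beta(4+35, 12+13) = Beta(39, 25).
For Beta(a, b) with a, b > 1 the mode is (a−1)/(a+b−2) = 38/62 ≈ 0.613.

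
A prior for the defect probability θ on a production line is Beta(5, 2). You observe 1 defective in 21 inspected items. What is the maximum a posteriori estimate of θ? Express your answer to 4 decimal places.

θ̂_MAP = 0.1923

Prior: Beta(5, 2).
Data: 1 success in 21 trials. The binomial likelihood contributes θ(1−θ)^20, so the posterior is Beta(5+1, 2+20) = Beta(6, 22).
For Beta(a, b) with a, b > 1 the mode is (a−1)/(a+b−2) = 5/26 ≈ 0.1923.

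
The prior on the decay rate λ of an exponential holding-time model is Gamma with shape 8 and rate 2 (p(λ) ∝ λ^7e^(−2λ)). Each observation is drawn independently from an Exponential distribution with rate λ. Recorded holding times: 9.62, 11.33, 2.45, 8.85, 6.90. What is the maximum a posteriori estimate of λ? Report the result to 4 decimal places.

λ̂_MAP = 0.2916

The Exponential(rate=λ) likelihood is ∝ λ^n e^(−λΣtᵢ). Here n = 5 and Σtᵢ = 9.62 + 11.33 + 2.45 + 8.85 + 6.90 = 39.15.
Posterior ∝ λ^7e^(−2λ) · λ^5e^(−39.15λ) = λ^12e^(−41.15λ), i.e. Gamma(13, 41.15).
Mode = (a−1)/b = 12/41.15 ≈ 0.2916.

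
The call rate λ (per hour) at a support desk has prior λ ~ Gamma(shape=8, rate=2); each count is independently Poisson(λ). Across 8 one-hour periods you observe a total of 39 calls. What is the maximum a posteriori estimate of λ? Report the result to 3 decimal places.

Σxᵢ = 39, n = 8.
Posterior ∝ λ^7e^(−2λ) · λ^39e^(−8λ) = λ^46e^(−10λ), i.e. Gamma(shape=47, rate=10).
The mode of a Gamma(a, b) with a ≥ 1 (shape–rate) is (a−1)/b = 46/10 ≈ 4.600.

λ̂_MAP = 4.600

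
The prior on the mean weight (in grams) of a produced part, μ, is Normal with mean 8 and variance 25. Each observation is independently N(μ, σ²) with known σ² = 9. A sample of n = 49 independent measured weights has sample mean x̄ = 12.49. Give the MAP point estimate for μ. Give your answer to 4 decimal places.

μ̂_MAP = 12.4573

n = 49, x̄ = 12.49.
For a Normal prior and Normal likelihood with known variance, the posterior is Normal; its mode equals its mean, the precision-weighted average.
Prior precision 1/σ₀² = 1/25 = 0.04; data precision n/σ² = 49/9.
μ̂ = (0.04·8 + (49/9)·12.49) / (0.04 + 49/9) = (61489/900)/(1234/225) = 61489/4936 ≈ 12.4573.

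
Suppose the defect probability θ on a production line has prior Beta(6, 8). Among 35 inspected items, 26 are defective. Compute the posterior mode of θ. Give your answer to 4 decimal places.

θ̂_MAP = 0.6596

Prior: Beta(6, 8).
Data: 26 successes in 35 trials. The binomial likelihood contributes θ^26(1−θ)^9, so the posterior is Beta(6+26, 8+9) = Beta(32, 17).
For Beta(a, b) with a, b > 1 the mode is (a−1)/(a+b−2) = 31/47 ≈ 0.6596.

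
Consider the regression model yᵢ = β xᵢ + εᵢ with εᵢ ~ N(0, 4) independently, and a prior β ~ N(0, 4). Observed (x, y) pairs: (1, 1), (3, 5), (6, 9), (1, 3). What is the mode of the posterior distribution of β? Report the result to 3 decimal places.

β̂_MAP = 1.521

log p(β | y) = −Σ(yᵢ − βxᵢ)²/(2·4) − β²/(2·4) + const.
Setting the derivative to zero: Σxᵢ(yᵢ − βxᵢ)/4 − β/4 = 0, so β = Σxᵢyᵢ / (Σxᵢ² + σ²/τ²).
Σxᵢyᵢ = 1·1 + 3·5 + 6·9 + 1·3 = 73; Σxᵢ² = 47; σ²/τ² = 1.
β̂_MAP = 73 / (47 + 1) = 73/48 ≈ 1.521.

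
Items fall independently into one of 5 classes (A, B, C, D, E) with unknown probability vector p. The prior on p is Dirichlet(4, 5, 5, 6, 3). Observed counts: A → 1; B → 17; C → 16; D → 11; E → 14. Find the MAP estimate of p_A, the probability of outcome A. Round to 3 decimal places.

MAP estimate of p_A = 0.052

The posterior is Dirichlet(αᵢ + nᵢ) = Dirichlet(5, 22, 21, 17, 17).
For a Dirichlet(a₁,…,a_K) with all aᵢ > 1, the mode has j-th component (aⱼ − 1)/(Σaᵢ − K).
Here Σaᵢ = 82 and K = 5, so p_A = (5 − 1)/(82 − 5) = 4/77 ≈ 0.052.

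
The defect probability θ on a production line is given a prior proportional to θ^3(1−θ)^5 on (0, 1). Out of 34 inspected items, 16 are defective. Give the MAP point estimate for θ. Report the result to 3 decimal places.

The prior density ∝ θ^3(1−θ)^5 is the kernel of Beta(4, 6).
Data: 16 successes in 34 trials. The binomial likelihood contributes θ^16(1−θ)^18, so the posterior is Beta(4+16, 6+18) = Beta(20, 24).
For Beta(a, b) with a, b > 1 the mode is (a−1)/(a+b−2) = 19/42 ≈ 0.452.

θ̂_MAP = 0.452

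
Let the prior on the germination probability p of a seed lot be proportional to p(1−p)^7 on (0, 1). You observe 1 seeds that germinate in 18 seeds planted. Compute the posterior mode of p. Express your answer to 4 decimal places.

The prior density ∝ p(1−p)^7 is the kernel of Beta(2, 8).
Data: 1 success in 18 trials. The binomial likelihood contributes p(1−p)^17, so the posterior is Beta(2+1, 8+17) = Beta(3, 25).
For Beta(a, b) with a, b > 1 the mode is (a−1)/(a+b−2) = 2/26 ≈ 0.0769.

p̂_MAP = 0.0769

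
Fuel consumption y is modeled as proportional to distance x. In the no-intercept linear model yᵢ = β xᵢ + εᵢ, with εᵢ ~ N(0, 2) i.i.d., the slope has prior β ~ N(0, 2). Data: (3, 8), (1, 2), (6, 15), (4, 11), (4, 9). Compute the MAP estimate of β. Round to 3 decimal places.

β̂_MAP = 2.481

log p(β | y) = −Σ(yᵢ − βxᵢ)²/(2·2) − β²/(2·2) + const.
Setting the derivative to zero: Σxᵢ(yᵢ − βxᵢ)/2 − β/2 = 0, so β = Σxᵢyᵢ / (Σxᵢ² + σ²/τ²).
Σxᵢyᵢ = 3·8 + 1·2 + 6·15 + 4·11 + 4·9 = 196; Σxᵢ² = 78; σ²/τ² = 1.
β̂_MAP = 196 / (78 + 1) = 196/79 ≈ 2.481.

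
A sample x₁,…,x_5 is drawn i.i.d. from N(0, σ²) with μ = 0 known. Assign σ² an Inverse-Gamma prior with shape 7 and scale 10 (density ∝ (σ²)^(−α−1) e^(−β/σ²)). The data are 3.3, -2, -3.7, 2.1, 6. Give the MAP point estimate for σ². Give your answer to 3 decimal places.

Sum of squared deviations about the known mean: SS = (3.3−0)² + (-2−0)² + (-3.7−0)² + (2.1−0)² + (6−0)² = 68.99.
The Normal likelihood contributes (σ²)^(−n/2) exp(−SS/(2σ²)), so the posterior is Inverse-Gamma(α + n/2, β + SS/2) = Inverse-Gamma(9.5, 44.495).
The mode of Inverse-Gamma(a, b) is b/(a+1) = 44.495/10.5 ≈ 4.238.

σ̂²_MAP = 4.238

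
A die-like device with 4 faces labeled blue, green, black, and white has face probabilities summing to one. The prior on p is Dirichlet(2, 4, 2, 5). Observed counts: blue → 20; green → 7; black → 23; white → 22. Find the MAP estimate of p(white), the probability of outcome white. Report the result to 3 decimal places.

The posterior is Dirichlet(αᵢ + nᵢ) = Dirichlet(22, 11, 25, 27).
For a Dirichlet(a₁,…,a_K) with all aᵢ > 1, the mode has j-th component (aⱼ − 1)/(Σaᵢ − K).
Here Σaᵢ = 85 and K = 4, so p(white) = (27 − 1)/(85 − 4) = 26/81 ≈ 0.321.

MAP estimate of p(white) = 0.321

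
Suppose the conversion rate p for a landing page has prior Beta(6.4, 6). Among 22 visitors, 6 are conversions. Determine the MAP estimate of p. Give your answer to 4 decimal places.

Prior: Beta(6.4, 6).
Data: 6 successes in 22 trials. The binomial likelihood contributes p^6(1−p)^16, so the posterior is Beta(6.4+6, 6+16) = Beta(12.4, 22).
For Beta(a, b) with a, b > 1 the mode is (a−1)/(a+b−2) = 11.4/32.4 ≈ 0.3519.

p̂_MAP = 0.3519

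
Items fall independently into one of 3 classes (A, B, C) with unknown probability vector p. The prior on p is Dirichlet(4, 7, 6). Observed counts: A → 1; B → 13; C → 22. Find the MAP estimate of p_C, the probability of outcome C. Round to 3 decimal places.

The posterior is Dirichlet(αᵢ + nᵢ) = Dirichlet(5, 20, 28).
For a Dirichlet(a₁,…,a_K) with all aᵢ > 1, the mode has j-th component (aⱼ − 1)/(Σaᵢ − K).
Here Σaᵢ = 53 and K = 3, so p_C = (28 − 1)/(53 − 3) = 27/50 ≈ 0.540.

MAP estimate of p_C = 0.540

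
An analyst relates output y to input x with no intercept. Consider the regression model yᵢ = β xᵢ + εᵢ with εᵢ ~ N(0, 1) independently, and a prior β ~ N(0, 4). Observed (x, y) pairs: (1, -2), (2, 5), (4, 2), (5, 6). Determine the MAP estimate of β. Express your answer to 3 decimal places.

log p(β | y) = −Σ(yᵢ − βxᵢ)²/(2·1) − β²/(2·4) + const.
Setting the derivative to zero: Σxᵢ(yᵢ − βxᵢ)/1 − β/4 = 0, so β = Σxᵢyᵢ / (Σxᵢ² + σ²/τ²).
Σxᵢyᵢ = 1·(-2) + 2·5 + 4·2 + 5·6 = 46; Σxᵢ² = 46; σ²/τ² = 0.25.
β̂_MAP = 46 / (46 + 0.25) = 46/46.25 ≈ 0.995.

β̂_MAP = 0.995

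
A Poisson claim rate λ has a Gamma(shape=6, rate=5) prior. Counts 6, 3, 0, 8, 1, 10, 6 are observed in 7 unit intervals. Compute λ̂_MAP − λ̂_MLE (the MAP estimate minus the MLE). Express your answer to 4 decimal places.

Σxᵢ = 34. Posterior is Gamma(40, 12); MAP = (40−1)/12 = 39/12 ≈ 3.25000.
MLE = x̄ = 34/7 ≈ 4.85714.
Difference = 39/12 − 34/7 = -45/28 ≈ -1.6071.

MAP − MLE = -1.6071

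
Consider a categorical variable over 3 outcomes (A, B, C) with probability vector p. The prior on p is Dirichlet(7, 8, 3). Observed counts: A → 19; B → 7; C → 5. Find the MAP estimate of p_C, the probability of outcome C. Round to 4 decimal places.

MAP estimate of p_C = 0.1522

The posterior is Dirichlet(αᵢ + nᵢ) = Dirichlet(26, 15, 8).
For a Dirichlet(a₁,…,a_K) with all aᵢ > 1, the mode has j-th component (aⱼ − 1)/(Σaᵢ − K).
Here Σaᵢ = 49 and K = 3, so p_C = (8 − 1)/(49 − 3) = 7/46 ≈ 0.1522.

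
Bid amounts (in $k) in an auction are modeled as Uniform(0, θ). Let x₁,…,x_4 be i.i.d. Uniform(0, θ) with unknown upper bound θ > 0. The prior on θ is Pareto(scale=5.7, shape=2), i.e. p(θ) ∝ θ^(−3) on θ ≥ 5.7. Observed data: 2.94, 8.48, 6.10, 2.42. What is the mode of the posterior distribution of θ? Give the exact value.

The Uniform(0, θ) likelihood is θ^(−n) for θ ≥ max(xᵢ), zero otherwise. Here max(xᵢ) = 8.48.
Posterior ∝ θ^(−3) · θ^(−4) = θ^(−7) on θ ≥ max(5.7, 8.48) = 8.48.
This density is strictly decreasing in θ, so the posterior mode lies at the lower boundary of the support.

θ̂_MAP = 8.48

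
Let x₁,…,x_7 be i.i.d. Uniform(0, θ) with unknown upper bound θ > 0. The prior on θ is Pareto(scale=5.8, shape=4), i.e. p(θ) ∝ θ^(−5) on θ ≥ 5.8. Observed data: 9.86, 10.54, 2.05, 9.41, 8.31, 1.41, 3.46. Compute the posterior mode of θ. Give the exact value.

θ̂_MAP = 10.54

The Uniform(0, θ) likelihood is θ^(−n) for θ ≥ max(xᵢ), zero otherwise. Here max(xᵢ) = 10.54.
Posterior ∝ θ^(−5) · θ^(−7) = θ^(−12) on θ ≥ max(5.8, 10.54) = 10.54.
This density is strictly decreasing in θ, so the posterior mode lies at the lower boundary of the support.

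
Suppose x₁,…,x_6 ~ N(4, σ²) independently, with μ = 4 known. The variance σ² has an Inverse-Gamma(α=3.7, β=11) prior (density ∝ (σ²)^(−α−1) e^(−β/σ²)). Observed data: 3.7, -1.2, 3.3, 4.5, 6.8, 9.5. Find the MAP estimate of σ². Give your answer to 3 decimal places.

Sum of squared deviations about the known mean: SS = (3.7−4)² + (-1.2−4)² + (3.3−4)² + (4.5−4)² + (6.8−4)² + (9.5−4)² = 65.96.
The Normal likelihood contributes (σ²)^(−n/2) exp(−SS/(2σ²)), so the posterior is Inverse-Gamma(α + n/2, β + SS/2) = Inverse-Gamma(6.7, 43.98).
The mode of Inverse-Gamma(a, b) is b/(a+1) = 43.98/7.7 ≈ 5.712.

σ̂²_MAP = 5.712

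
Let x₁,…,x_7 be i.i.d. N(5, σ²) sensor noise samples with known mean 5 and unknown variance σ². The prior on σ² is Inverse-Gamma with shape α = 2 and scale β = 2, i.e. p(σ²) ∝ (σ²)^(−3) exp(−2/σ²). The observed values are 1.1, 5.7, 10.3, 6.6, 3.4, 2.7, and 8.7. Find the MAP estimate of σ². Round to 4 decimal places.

Sum of squared deviations about the known mean: SS = (1.1−5)² + (5.7−5)² + (10.3−5)² + (6.6−5)² + (3.4−5)² + (2.7−5)² + (8.7−5)² = 67.89.
The Normal likelihood contributes (σ²)^(−n/2) exp(−SS/(2σ²)), so the posterior is Inverse-Gamma(α + n/2, β + SS/2) = Inverse-Gamma(5.5, 35.945).
The mode of Inverse-Gamma(a, b) is b/(a+1) = 35.945/6.5 ≈ 5.5300.

σ̂²_MAP = 5.5300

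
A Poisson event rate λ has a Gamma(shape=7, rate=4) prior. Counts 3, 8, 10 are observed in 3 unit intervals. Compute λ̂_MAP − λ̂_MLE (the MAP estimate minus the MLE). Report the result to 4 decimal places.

Σxᵢ = 21. Posterior is Gamma(28, 7); MAP = (28−1)/7 = 27/7 ≈ 3.85714.
MLE = x̄ = 21/3 ≈ 7.00000.
Difference = 27/7 − 21/3 = -22/7 ≈ -3.1429.

MAP − MLE = -3.1429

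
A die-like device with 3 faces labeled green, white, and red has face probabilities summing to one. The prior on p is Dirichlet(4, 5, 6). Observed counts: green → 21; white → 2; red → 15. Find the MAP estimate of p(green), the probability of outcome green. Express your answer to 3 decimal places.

The posterior is Dirichlet(αᵢ + nᵢ) = Dirichlet(25, 7, 21).
For a Dirichlet(a₁,…,a_K) with all aᵢ > 1, the mode has j-th component (aⱼ − 1)/(Σaᵢ − K).
Here Σaᵢ = 53 and K = 3, so p(green) = (25 − 1)/(53 − 3) = 24/50 ≈ 0.480.

MAP estimate of p(green) = 0.480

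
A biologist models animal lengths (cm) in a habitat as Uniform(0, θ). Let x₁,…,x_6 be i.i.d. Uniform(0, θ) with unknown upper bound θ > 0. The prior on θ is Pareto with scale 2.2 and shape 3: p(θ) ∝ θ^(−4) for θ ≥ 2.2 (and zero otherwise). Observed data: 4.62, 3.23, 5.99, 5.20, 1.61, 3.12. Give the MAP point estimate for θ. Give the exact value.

θ̂_MAP = 5.99

The Uniform(0, θ) likelihood is θ^(−n) for θ ≥ max(xᵢ), zero otherwise. Here max(xᵢ) = 5.99.
Posterior ∝ θ^(−4) · θ^(−6) = θ^(−10) on θ ≥ max(2.2, 5.99) = 5.99.
This density is strictly decreasing in θ, so the posterior mode lies at the lower boundary of the support.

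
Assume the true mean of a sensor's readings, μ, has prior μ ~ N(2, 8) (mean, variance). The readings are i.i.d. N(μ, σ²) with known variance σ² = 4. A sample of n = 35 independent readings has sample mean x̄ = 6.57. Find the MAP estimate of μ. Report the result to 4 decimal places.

μ̂_MAP = 6.5056

n = 35, x̄ = 6.57.
For a Normal prior and Normal likelihood with known variance, the posterior is Normal; its mode equals its mean, the precision-weighted average.
Prior precision 1/σ₀² = 1/8 = 0.125; data precision n/σ² = 35/4 = 8.75.
μ̂ = (0.125·2 + 8.75·6.57) / (0.125 + 8.75) = 57.7375/8.875 = 4619/710 ≈ 6.5056.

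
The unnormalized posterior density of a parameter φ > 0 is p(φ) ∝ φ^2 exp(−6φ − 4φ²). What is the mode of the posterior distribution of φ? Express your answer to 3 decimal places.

φ̂_MAP = 0.250

ℓ'(φ) = 2/φ − 6 − 8φ. Setting this to zero and multiplying by φ: 8φ² + 6φ − 2 = 0.
φ = (−6 + √(6² + 4·8·2)) / (2·8) = (−6 + √100) / 16 = (−6 + 10)/16 = 1/4.
ℓ''(φ) = −2/φ² − 8 < 0, confirming a maximum.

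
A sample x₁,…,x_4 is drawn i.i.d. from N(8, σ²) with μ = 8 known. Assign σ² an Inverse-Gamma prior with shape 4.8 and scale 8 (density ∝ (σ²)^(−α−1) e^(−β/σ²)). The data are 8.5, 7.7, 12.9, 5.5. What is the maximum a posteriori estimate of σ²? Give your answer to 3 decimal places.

σ̂²_MAP = 2.987

Sum of squared deviations about the known mean: SS = (8.5−8)² + (7.7−8)² + (12.9−8)² + (5.5−8)² = 30.6.
The Normal likelihood contributes (σ²)^(−n/2) exp(−SS/(2σ²)), so the posterior is Inverse-Gamma(α + n/2, β + SS/2) = Inverse-Gamma(6.8, 23.3).
The mode of Inverse-Gamma(a, b) is b/(a+1) = 23.3/7.8 ≈ 2.987.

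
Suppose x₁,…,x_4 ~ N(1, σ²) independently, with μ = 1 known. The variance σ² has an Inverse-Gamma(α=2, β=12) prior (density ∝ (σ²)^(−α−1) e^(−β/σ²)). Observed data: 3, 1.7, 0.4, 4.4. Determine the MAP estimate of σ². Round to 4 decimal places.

Sum of squared deviations about the known mean: SS = (3−1)² + (1.7−1)² + (0.4−1)² + (4.4−1)² = 16.41.
The Normal likelihood contributes (σ²)^(−n/2) exp(−SS/(2σ²)), so the posterior is Inverse-Gamma(α + n/2, β + SS/2) = Inverse-Gamma(4, 20.205).
The mode of Inverse-Gamma(a, b) is b/(a+1) = 20.205/5 ≈ 4.0410.

σ̂²_MAP = 4.0410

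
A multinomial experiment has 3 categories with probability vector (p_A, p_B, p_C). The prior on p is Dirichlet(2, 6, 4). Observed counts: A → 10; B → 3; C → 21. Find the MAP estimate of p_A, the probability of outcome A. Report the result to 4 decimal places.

MAP estimate of p_A = 0.2558

The posterior is Dirichlet(αᵢ + nᵢ) = Dirichlet(12, 9, 25).
For a Dirichlet(a₁,…,a_K) with all aᵢ > 1, the mode has j-th component (aⱼ − 1)/(Σaᵢ − K).
Here Σaᵢ = 46 and K = 3, so p_A = (12 − 1)/(46 − 3) = 11/43 ≈ 0.2558.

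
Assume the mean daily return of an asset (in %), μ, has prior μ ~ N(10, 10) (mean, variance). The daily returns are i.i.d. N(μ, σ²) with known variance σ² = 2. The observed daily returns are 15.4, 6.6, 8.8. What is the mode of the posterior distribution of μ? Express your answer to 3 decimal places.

μ̂_MAP = 10.250

n = 3; x̄ = (15.4 + 6.6 + 8.8)/3 = 30.8/3 = 154/15 ≈ 10.2667.
For a Normal prior and Normal likelihood with known variance, the posterior is Normal; its mode equals its mean, the precision-weighted average.
Prior precision 1/σ₀² = 1/10 = 0.1; data precision n/σ² = 3/2 = 1.5.
μ̂ = (0.1·10 + 1.5·(154/15)) / (0.1 + 1.5) = 16.4/1.6 = 10.250.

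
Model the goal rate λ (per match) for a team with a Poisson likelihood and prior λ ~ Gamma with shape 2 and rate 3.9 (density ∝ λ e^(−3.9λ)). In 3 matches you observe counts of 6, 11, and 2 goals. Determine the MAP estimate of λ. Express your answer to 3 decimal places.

Σxᵢ = 6+11+2 = 19, with n = 3.
Posterior ∝ λe^(−3.9λ) · λ^19e^(−3λ) = λ^20e^(−6.9λ), i.e. Gamma(shape=21, rate=6.9).
The mode of a Gamma(a, b) with a ≥ 1 (shape–rate) is (a−1)/b = 20/6.9 ≈ 2.899.

λ̂_MAP = 2.899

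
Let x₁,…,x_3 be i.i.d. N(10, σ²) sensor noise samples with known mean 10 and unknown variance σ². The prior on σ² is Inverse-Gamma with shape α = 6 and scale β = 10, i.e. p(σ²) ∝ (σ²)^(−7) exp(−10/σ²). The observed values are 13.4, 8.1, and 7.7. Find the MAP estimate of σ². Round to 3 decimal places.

σ̂²_MAP = 2.380

Sum of squared deviations about the known mean: SS = (13.4−10)² + (8.1−10)² + (7.7−10)² = 20.46.
The Normal likelihood contributes (σ²)^(−n/2) exp(−SS/(2σ²)), so the posterior is Inverse-Gamma(α + n/2, β + SS/2) = Inverse-Gamma(7.5, 20.23).
The mode of Inverse-Gamma(a, b) is b/(a+1) = 20.23/8.5 ≈ 2.380.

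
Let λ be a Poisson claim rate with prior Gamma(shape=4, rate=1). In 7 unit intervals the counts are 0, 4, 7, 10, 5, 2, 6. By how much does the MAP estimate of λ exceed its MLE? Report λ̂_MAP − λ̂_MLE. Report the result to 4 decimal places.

Σxᵢ = 34. Posterior is Gamma(38, 8); MAP = (38−1)/8 = 37/8 ≈ 4.62500.
MLE = x̄ = 34/7 ≈ 4.85714.
Difference = 37/8 − 34/7 = -13/56 ≈ -0.2321.

MAP − MLE = -0.2321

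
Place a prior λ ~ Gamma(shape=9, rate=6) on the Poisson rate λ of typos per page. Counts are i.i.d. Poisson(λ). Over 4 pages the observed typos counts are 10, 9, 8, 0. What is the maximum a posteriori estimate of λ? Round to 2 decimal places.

Σxᵢ = 10+9+8+0 = 27, with n = 4.
Posterior ∝ λ^8e^(−6λ) · λ^27e^(−4λ) = λ^35e^(−10λ), i.e. Gamma(shape=36, rate=10).
The mode of a Gamma(a, b) with a ≥ 1 (shape–rate) is (a−1)/b = 35/10 ≈ 3.50.

λ̂_MAP = 3.50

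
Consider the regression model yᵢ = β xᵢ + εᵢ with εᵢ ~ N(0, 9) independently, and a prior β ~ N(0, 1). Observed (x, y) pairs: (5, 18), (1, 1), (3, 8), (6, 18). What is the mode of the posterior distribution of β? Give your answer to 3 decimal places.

β̂_MAP = 2.788

log p(β | y) = −Σ(yᵢ − βxᵢ)²/(2·9) − β²/(2·1) + const.
Setting the derivative to zero: Σxᵢ(yᵢ − βxᵢ)/9 − β/1 = 0, so β = Σxᵢyᵢ / (Σxᵢ² + σ²/τ²).
Σxᵢyᵢ = 5·18 + 1·1 + 3·8 + 6·18 = 223; Σxᵢ² = 71; σ²/τ² = 9.
β̂_MAP = 223 / (71 + 9) = 223/80 ≈ 2.788.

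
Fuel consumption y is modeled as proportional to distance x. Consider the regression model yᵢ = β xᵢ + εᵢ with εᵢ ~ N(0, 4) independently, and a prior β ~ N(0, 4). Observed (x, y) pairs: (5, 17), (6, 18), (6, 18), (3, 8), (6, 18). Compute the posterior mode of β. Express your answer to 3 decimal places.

β̂_MAP = 3.028

log p(β | y) = −Σ(yᵢ − βxᵢ)²/(2·4) − β²/(2·4) + const.
Setting the derivative to zero: Σxᵢ(yᵢ − βxᵢ)/4 − β/4 = 0, so β = Σxᵢyᵢ / (Σxᵢ² + σ²/τ²).
Σxᵢyᵢ = 5·17 + 6·18 + 6·18 + 3·8 + 6·18 = 433; Σxᵢ² = 142; σ²/τ² = 1.
β̂_MAP = 433 / (142 + 1) = 433/143 ≈ 3.028.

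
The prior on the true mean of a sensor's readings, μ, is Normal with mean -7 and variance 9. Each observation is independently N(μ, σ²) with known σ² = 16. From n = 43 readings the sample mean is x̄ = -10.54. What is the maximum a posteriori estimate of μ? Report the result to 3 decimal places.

μ̂_MAP = -10.399

n = 43, x̄ = -10.54.
For a Normal prior and Normal likelihood with known variance, the posterior is Normal; its mode equals its mean, the precision-weighted average.
Prior precision 1/σ₀² = 1/9; data precision n/σ² = 43/16 = 2.6875.
μ̂ = ((1/9)·(-7) + 2.6875·(-10.54)) / (1/9 + 2.6875) = (-209549/7200)/(403/144) = -209549/20150 ≈ -10.399.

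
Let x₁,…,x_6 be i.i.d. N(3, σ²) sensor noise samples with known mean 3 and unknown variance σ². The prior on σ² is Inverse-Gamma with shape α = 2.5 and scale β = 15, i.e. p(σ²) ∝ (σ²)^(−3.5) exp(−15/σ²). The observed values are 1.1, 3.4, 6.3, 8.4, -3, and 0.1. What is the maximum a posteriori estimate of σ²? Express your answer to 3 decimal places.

σ̂²_MAP = 9.095

Sum of squared deviations about the known mean: SS = (1.1−3)² + (3.4−3)² + (6.3−3)² + (8.4−3)² + (-3−3)² + (0.1−3)² = 88.23.
The Normal likelihood contributes (σ²)^(−n/2) exp(−SS/(2σ²)), so the posterior is Inverse-Gamma(α + n/2, β + SS/2) = Inverse-Gamma(5.5, 59.115).
The mode of Inverse-Gamma(a, b) is b/(a+1) = 59.115/6.5 ≈ 9.095.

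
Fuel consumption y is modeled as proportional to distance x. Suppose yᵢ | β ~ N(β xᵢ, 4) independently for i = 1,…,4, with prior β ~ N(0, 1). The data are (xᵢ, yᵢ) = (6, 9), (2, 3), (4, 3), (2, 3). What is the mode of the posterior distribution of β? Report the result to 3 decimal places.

log p(β | y) = −Σ(yᵢ − βxᵢ)²/(2·4) − β²/(2·1) + const.
Setting the derivative to zero: Σxᵢ(yᵢ − βxᵢ)/4 − β/1 = 0, so β = Σxᵢyᵢ / (Σxᵢ² + σ²/τ²).
Σxᵢyᵢ = 6·9 + 2·3 + 4·3 + 2·3 = 78; Σxᵢ² = 60; σ²/τ² = 4.
β̂_MAP = 78 / (60 + 4) = 78/64 ≈ 1.219.

β̂_MAP = 1.219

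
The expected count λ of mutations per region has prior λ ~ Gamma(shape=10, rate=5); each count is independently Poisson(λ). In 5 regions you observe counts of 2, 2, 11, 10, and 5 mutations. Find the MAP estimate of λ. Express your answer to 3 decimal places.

λ̂_MAP = 3.900

Σxᵢ = 2+2+11+10+5 = 30, with n = 5.
Posterior ∝ λ^9e^(−5λ) · λ^30e^(−5λ) = λ^39e^(−10λ), i.e. Gamma(shape=40, rate=10).
The mode of a Gamma(a, b) with a ≥ 1 (shape–rate) is (a−1)/b = 39/10 ≈ 3.900.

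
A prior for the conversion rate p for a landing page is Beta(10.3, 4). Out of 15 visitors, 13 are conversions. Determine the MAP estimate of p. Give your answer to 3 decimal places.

p̂_MAP = 0.817

Prior: Beta(10.3, 4).
Data: 13 successes in 15 trials. The binomial likelihood contributes p^13(1−p)^2, so the posterior is Beta(10.3+13, 4+2) = Beta(23.3, 6).
For Beta(a, b) with a, b > 1 the mode is (a−1)/(a+b−2) = 22.3/27.3 ≈ 0.817.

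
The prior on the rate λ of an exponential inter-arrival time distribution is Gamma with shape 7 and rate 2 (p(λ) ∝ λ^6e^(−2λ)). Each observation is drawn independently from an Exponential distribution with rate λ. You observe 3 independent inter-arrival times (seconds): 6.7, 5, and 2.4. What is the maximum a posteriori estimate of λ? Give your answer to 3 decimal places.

λ̂_MAP = 0.559

The Exponential(rate=λ) likelihood is ∝ λ^n e^(−λΣtᵢ). Here n = 3 and Σtᵢ = 6.7 + 5 + 2.4 = 14.1.
Posterior ∝ λ^6e^(−2λ) · λ^3e^(−14.1λ) = λ^9e^(−16.1λ), i.e. Gamma(10, 16.1).
Mode = (a−1)/b = 9/16.1 ≈ 0.559.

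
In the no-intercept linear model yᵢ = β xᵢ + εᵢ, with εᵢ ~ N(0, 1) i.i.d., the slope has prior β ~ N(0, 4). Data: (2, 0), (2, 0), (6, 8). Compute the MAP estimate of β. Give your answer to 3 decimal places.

log p(β | y) = −Σ(yᵢ − βxᵢ)²/(2·1) − β²/(2·4) + const.
Setting the derivative to zero: Σxᵢ(yᵢ − βxᵢ)/1 − β/4 = 0, so β = Σxᵢyᵢ / (Σxᵢ² + σ²/τ²).
Σxᵢyᵢ = 2·0 + 2·0 + 6·8 = 48; Σxᵢ² = 44; σ²/τ² = 0.25.
β̂_MAP = 48 / (44 + 0.25) = 48/44.25 ≈ 1.085.

β̂_MAP = 1.085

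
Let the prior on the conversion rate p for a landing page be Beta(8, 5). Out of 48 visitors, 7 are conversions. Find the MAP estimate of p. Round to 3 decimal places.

p̂_MAP = 0.237

Prior: Beta(8, 5).
Data: 7 successes in 48 trials. The binomial likelihood contributes p^7(1−p)^41, so the posterior is Beta(8+7, 5+41) = Beta(15, 46).
For Beta(a, b) with a, b > 1 the mode is (a−1)/(a+b−2) = 14/59 ≈ 0.237.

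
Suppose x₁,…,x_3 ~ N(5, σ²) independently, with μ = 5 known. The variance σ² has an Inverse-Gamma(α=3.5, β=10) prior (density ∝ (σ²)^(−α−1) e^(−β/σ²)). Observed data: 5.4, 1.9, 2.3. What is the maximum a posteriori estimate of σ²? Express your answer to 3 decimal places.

Sum of squared deviations about the known mean: SS = (5.4−5)² + (1.9−5)² + (2.3−5)² = 17.06.
The Normal likelihood contributes (σ²)^(−n/2) exp(−SS/(2σ²)), so the posterior is Inverse-Gamma(α + n/2, β + SS/2) = Inverse-Gamma(5, 18.53).
The mode of Inverse-Gamma(a, b) is b/(a+1) = 18.53/6 ≈ 3.088.

σ̂²_MAP = 3.088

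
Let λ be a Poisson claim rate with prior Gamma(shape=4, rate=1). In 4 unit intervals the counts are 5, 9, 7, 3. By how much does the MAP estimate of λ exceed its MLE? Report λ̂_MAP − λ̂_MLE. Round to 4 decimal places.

Σxᵢ = 24. Posterior is Gamma(28, 5); MAP = (28−1)/5 = 27/5 ≈ 5.40000.
MLE = x̄ = 24/4 ≈ 6.00000.
Difference = 27/5 − 24/4 = -3/5 ≈ -0.6000.

MAP − MLE = -0.6000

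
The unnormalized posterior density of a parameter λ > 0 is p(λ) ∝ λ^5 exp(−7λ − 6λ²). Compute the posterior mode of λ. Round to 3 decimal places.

λ̂_MAP = 0.417

ℓ'(λ) = 5/λ − 7 − 12λ. Setting this to zero and multiplying by λ: 12λ² + 7λ − 5 = 0.
λ = (−7 + √(7² + 4·12·5)) / (2·12) = (−7 + √289) / 24 = (−7 + 17)/24 = 5/12.
ℓ''(λ) = −5/λ² − 12 < 0, confirming a maximum.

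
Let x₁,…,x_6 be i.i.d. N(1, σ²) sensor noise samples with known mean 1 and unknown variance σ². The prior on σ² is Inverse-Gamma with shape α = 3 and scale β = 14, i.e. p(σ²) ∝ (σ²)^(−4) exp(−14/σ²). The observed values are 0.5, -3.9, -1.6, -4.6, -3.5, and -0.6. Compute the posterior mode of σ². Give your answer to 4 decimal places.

σ̂²_MAP = 8.0850

Sum of squared deviations about the known mean: SS = (0.5−1)² + (-3.9−1)² + (-1.6−1)² + (-4.6−1)² + (-3.5−1)² + (-0.6−1)² = 85.19.
The Normal likelihood contributes (σ²)^(−n/2) exp(−SS/(2σ²)), so the posterior is Inverse-Gamma(α + n/2, β + SS/2) = Inverse-Gamma(6, 56.595).
The mode of Inverse-Gamma(a, b) is b/(a+1) = 56.595/7 ≈ 8.0850.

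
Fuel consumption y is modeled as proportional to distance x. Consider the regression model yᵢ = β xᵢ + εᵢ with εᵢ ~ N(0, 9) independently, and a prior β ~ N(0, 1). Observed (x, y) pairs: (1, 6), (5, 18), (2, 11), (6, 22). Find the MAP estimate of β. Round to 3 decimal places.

β̂_MAP = 3.333

log p(β | y) = −Σ(yᵢ − βxᵢ)²/(2·9) − β²/(2·1) + const.
Setting the derivative to zero: Σxᵢ(yᵢ − βxᵢ)/9 − β/1 = 0, so β = Σxᵢyᵢ / (Σxᵢ² + σ²/τ²).
Σxᵢyᵢ = 1·6 + 5·18 + 2·11 + 6·22 = 250; Σxᵢ² = 66; σ²/τ² = 9.
β̂_MAP = 250 / (66 + 9) = 250/75 ≈ 3.333.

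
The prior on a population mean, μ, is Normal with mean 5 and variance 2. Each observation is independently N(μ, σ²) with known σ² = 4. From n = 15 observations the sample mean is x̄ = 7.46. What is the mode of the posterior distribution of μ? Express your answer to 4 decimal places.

n = 15, x̄ = 7.46.
For a Normal prior and Normal likelihood with known variance, the posterior is Normal; its mode equals its mean, the precision-weighted average.
Prior precision 1/σ₀² = 1/2 = 0.5; data precision n/σ² = 15/4 = 3.75.
μ̂ = (0.5·5 + 3.75·7.46) / (0.5 + 3.75) = 30.475/4.25 = 1219/170 ≈ 7.1706.

μ̂_MAP = 7.1706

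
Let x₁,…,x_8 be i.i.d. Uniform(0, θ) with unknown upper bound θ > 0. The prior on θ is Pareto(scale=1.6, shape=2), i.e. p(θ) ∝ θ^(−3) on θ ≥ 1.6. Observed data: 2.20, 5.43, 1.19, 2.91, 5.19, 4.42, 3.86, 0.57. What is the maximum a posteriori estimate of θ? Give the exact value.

The Uniform(0, θ) likelihood is θ^(−n) for θ ≥ max(xᵢ), zero otherwise. Here max(xᵢ) = 5.43.
Posterior ∝ θ^(−3) · θ^(−8) = θ^(−11) on θ ≥ max(1.6, 5.43) = 5.43.
This density is strictly decreasing in θ, so the posterior mode lies at the lower boundary of the support.

θ̂_MAP = 5.43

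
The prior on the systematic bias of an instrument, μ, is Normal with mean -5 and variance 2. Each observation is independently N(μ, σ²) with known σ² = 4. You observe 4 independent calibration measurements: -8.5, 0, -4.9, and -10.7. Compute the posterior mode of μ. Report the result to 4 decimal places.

μ̂_MAP = -5.6833

n = 4; x̄ = ((-8.5) + 0 + (-4.9) + (-10.7))/4 = -24.1/4 = -6.025.
For a Normal prior and Normal likelihood with known variance, the posterior is Normal; its mode equals its mean, the precision-weighted average.
Prior precision 1/σ₀² = 1/2 = 0.5; data precision n/σ² = 4/4 = 1.
μ̂ = (0.5·(-5) + 1·(-6.025)) / (0.5 + 1) = (-8.525)/1.5 = -341/60 ≈ -5.6833.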